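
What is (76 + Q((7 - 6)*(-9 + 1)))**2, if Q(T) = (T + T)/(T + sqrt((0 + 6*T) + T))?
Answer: 16*(515*I + 1482*sqrt(14))/(I + 4*sqrt(14)) ≈ 5938.3 + 153.79*I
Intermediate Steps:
Q(T) = 2*T/(T + sqrt(7)*sqrt(T)) (Q(T) = (2*T)/(T + sqrt(6*T + T)) = (2*T)/(T + sqrt(7*T)) = (2*T)/(T + sqrt(7)*sqrt(T)) = 2*T/(T + sqrt(7)*sqrt(T)))
(76 + Q((7 - 6)*(-9 + 1)))**2 = (76 + 2*((7 - 6)*(-9 + 1))/((7 - 6)*(-9 + 1) + sqrt(7)*sqrt((7 - 6)*(-9 + 1))))**2 = (76 + 2*(1*(-8))/(1*(-8) + sqrt(7)*sqrt(1*(-8))))**2 = (76 + 2*(-8)/(-8 + sqrt(7)*sqrt(-8)))**2 = (76 + 2*(-8)/(-8 + sqrt(7)*(2*I*sqrt(2))))**2 = (76 + 2*(-8)/(-8 + 2*I*sqrt(14)))**2 = (76 - 16/(-8 + 2*I*sqrt(14)))**2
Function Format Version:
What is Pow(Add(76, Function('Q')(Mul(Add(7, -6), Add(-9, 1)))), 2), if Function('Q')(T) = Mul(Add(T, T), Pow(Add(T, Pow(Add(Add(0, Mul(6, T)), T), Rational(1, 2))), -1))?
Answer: Mul(16, Pow(Add(I, Mul(4, Pow(14, Rational(1, 2)))), -1), Add(Mul(515, I), Mul(1482, Pow(14, Rational(1, 2))))) ≈ Add(5938.3, Mul(153.79, I))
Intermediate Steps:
Function('Q')(T) = Mul(2, T, Pow(Add(T, Mul(Pow(7, Rational(1, 2)), Pow(T, Rational(1, 2)))), -1)) (Function('Q')(T) = Mul(Mul(2, T), Pow(Add(T, Pow(Add(Mul(6, T), T), Rational(1, 2))), -1)) = Mul(Mul(2, T), Pow(Add(T, Pow(Mul(7, T), Rational(1, 2))), -1)) = Mul(Mul(2, T), Pow(Add(T, Mul(Pow(7, Rational(1, 2)), Pow(T, Rational(1, 2)))), -1)) = Mul(2, T, Pow(Add(T, Mul(Pow(7, Rational(1, 2)), Pow(T, Rational(1, 2)))), -1)))
Pow(Add(76, Function('Q')(Mul(Add(7, -6), Add(-9, 1)))), 2) = Pow(Add(76, Mul(2, Mul(Add(7, -6), Add(-9, 1)), Pow(Add(Mul(Add(7, -6), Add(-9, 1)), Mul(Pow(7, Rational(1, 2)), Pow(Mul(Add(7, -6), Add(-9, 1)), Rational(1, 2)))), -1))), 2) = Pow(Add(76, Mul(2, Mul(1, -8), Pow(Add(Mul(1, -8), Mul(Pow(7, Rational(1, 2)), Pow(Mul(1, -8), Rational(1, 2)))), -1))), 2) = Pow(Add(76, Mul(2, -8, Pow(Add(-8, Mul(Pow(7, Rational(1, 2)), Pow(-8, Rational(1, 2)))), -1))), 2) = Pow(Add(76, Mul(2, -8, Pow(Add(-8, Mul(Pow(7, Rational(1, 2)), Mul(2, I, Pow(2, Rational(1, 2))))), -1))), 2) = Pow(Add(76, Mul(2, -8, Pow(Add(-8, Mul(2, I, Pow(14, Rational(1, 2)))), -1))), 2) = Pow(Add(76, Mul(-16, Pow(Add(-8, Mul(2, I, Pow(14, Rational(1, 2)))), -1))), 2)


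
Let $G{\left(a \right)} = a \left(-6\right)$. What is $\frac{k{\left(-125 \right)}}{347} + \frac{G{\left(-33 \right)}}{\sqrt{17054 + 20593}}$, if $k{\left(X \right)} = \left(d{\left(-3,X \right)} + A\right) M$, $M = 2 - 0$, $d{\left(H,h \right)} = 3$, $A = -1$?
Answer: $\frac{4}{347} + \frac{66 \sqrt{4183}}{4183} \approx 1.032$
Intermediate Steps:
$M = 2$ ($M = 2 + 0 = 2$)
$G{\left(a \right)} = - 6 a$
$k{\left(X \right)} = 4$ ($k{\left(X \right)} = \left(3 - 1\right) 2 = 2 \cdot 2 = 4$)
$\frac{k{\left(-125 \right)}}{347} + \frac{G{\left(-33 \right)}}{\sqrt{17054 + 20593}} = \frac{4}{347} + \frac{\left(-6\right) \left(-33\right)}{\sqrt{17054 + 20593}} = 4 \cdot \frac{1}{347} + \frac{198}{\sqrt{37647}} = \frac{4}{347} + \frac{198}{3 \sqrt{4183}} = \frac{4}{347} + 198 \frac{\sqrt{4183}}{12549} = \frac{4}{347} + \frac{66 \sqrt{4183}}{4183}$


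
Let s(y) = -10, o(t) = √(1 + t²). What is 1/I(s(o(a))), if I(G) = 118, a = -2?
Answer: 1/118 ≈ 0.0084746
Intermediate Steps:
1/I(s(o(a))) = 1/118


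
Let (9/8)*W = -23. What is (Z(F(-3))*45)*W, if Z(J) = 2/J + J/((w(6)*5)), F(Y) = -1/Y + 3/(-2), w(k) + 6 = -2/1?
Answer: 65113/42 ≈ 1550.3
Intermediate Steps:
W = -184/9 (W = (8/9)*(-23) = -184/9 ≈ -20.444)
w(k) = -8 (w(k) = -6 - 2/1 = -6 - 2*1 = -6 - 2 = -8)
F(Y) = -3/2 - 1/Y (F(Y) = -1/Y + 3*(-½) = -1/Y - 3/2 = -3/2 - 1/Y)
Z(J) = 2/J - J/40 (Z(J) = 2/J + J/((-8*5)) = 2/J + J/(-40) = 2/J + J*(-1/40) = 2/J - J/40)
(Z(F(-3))*45)*W = ((2/(-3/2 - 1/(-3)) - (-3/2 - 1/(-3))/40)*45)*(-184/9) = ((2/(-3/2 - 1*(-⅓)) - (-3/2 - 1*(-⅓))/40)*45)*(-184/9) = ((2/(-3/2 + ⅓) - (-3/2 + ⅓)/40)*45)*(-184/9) = ((2/(-7/6) - 1/40*(-7/6))*45)*(-184/9) = ((2*(-6/7) + 7/240)*45)*(-184/9) = ((-12/7 + 7/240)*45)*(-184/9) = -2831/1680*45*(-184/9) = -8493/112*(-184/9) = 65113/42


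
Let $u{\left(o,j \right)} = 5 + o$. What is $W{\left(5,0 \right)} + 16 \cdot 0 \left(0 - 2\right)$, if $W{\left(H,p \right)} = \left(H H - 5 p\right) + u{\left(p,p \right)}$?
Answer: $30$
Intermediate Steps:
$W{\left(H,p \right)} = 5 + H^{2} - 4 p$ ($W{\left(H,p \right)} = \left(H H - 5 p\right) + \left(5 + p\right) = \left(H^{2} - 5 p\right) + \left(5 + p\right) = 5 + H^{2} - 4 p$)
$W{\left(5,0 \right)} + 16 \cdot 0 \left(0 - 2\right) = \left(5 + 5^{2} - 0\right) + 16 \cdot 0 \left(0 - 2\right) = \left(5 + 25 + 0\right) + 16 \cdot 0 \left(-2\right) = 30 + 16 \cdot 0 = 30 + 0 = 30$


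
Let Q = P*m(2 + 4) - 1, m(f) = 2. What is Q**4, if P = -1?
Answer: 81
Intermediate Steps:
Q = -3 (Q = -1*2 - 1 = -2 - 1 = -3)
Q**4 = (-3)**4 = 81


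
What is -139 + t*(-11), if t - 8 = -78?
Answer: 631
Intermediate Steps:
t = -70 (t = 8 - 78 = -70)
-139 + t*(-11) = -139 - 70*(-11) = -139 + 770 = 631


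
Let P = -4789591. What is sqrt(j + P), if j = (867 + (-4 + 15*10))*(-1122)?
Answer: I*sqrt(5926177) ≈ 2434.4*I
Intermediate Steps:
j = -1136586 (j = (867 + (-4 + 150))*(-1122) = (867 + 146)*(-1122) = 1013*(-1122) = -1136586)
sqrt(j + P) = sqrt(-1136586 - 4789591) = sqrt(-5926177) = I*sqrt(5926177)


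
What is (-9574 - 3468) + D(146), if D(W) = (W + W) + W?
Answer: -12604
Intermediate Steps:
D(W) = 3*W (D(W) = 2*W + W = 3*W)
(-9574 - 3468) + D(146) = (-9574 - 3468) + 3*146 = -13042 + 438 = -12604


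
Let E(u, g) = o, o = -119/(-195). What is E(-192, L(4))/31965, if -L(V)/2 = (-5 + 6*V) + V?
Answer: 119/6233175 ≈ 1.9091e-5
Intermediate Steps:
L(V) = 10 - 14*V (L(V) = -2*((-5 + 6*V) + V) = -2*(-5 + 7*V) = 10 - 14*V)
o = 119/195 (o = -119*(-1/195) = 119/195 ≈ 0.61026)
E(u, g) = 119/195
E(-192, L(4))/31965 = (119/195)/31965 = (119/195)*(1/31965) = 119/6233175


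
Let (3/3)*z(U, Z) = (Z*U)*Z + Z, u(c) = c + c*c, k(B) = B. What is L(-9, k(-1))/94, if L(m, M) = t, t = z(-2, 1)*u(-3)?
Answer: -3/47 ≈ -0.063830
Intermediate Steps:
u(c) = c + c²
z(U, Z) = Z + U*Z² (z(U, Z) = (Z*U)*Z + Z = (U*Z)*Z + Z = U*Z² + Z = Z + U*Z²)
t = -6 (t = (1*(1 - 2*1))*(-3*(1 - 3)) = (1*(1 - 2))*(-3*(-2)) = (1*(-1))*6 = -1*6 = -6)
L(m, M) = -6
L(-9, k(-1))/94 = -6/94 = -6*1/94 = -3/47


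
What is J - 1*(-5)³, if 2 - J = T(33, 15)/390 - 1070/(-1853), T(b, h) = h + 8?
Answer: 91319171/722670 ≈ 126.36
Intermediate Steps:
T(b, h) = 8 + h
J = 985421/722670 (J = 2 - ((8 + 15)/390 - 1070/(-1853)) = 2 - (23*(1/390) - 1070*(-1/1853)) = 2 - (23/390 + 1070/1853) = 2 - 1*459919/722670 = 2 - 459919/722670 = 985421/722670 ≈ 1.3636)
J - 1*(-5)³ = 985421/722670 - 1*(-5)³ = 985421/722670 - 1*(-125) = 985421/722670 + 125 = 91319171/722670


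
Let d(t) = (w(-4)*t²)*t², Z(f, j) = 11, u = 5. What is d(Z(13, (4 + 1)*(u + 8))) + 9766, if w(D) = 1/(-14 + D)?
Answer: 161147/18 ≈ 8952.6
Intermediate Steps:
d(t) = -t⁴/18 (d(t) = (t²/(-14 - 4))*t² = (t²/(-18))*t² = (-t²/18)*t² = -t⁴/18)
d(Z(13, (4 + 1)*(u + 8))) + 9766 = -1/18*11⁴ + 9766 = -1/18*14641 + 9766 = -14641/18 + 9766 = 161147/18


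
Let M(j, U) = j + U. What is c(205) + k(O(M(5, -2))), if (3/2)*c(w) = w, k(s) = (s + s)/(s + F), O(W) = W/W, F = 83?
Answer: 5741/42 ≈ 136.69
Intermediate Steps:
M(j, U) = U + j
O(W) = 1
k(s) = 2*s/(83 + s) (k(s) = (s + s)/(s + 83) = (2*s)/(83 + s) = 2*s/(83 + s))
c(w) = 2*w/3
c(205) + k(O(M(5, -2))) = (⅔)*205 + 2*1/(83 + 1) = 410/3 + 2*1/84 = 410/3 + 2*1*(1/84) = 410/3 + 1/42 = 5741/42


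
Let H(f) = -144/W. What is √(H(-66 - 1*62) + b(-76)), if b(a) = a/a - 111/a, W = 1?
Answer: I*√204383/38 ≈ 11.897*I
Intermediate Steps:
H(f) = -144 (H(f) = -144/1 = -144*1 = -144)
b(a) = 1 - 111/a
√(H(-66 - 1*62) + b(-76)) = √(-144 + (-111 - 76)/(-76)) = √(-144 - 1/76*(-187)) = √(-144 + 187/76) = √(-10757/76) = I*√204383/38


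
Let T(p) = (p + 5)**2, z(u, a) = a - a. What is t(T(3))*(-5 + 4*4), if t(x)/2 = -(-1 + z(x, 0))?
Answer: 22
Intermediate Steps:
z(u, a) = 0
T(p) = (5 + p)**2
t(x) = 2 (t(x) = 2*(-(-1 + 0)) = 2*(-1*(-1)) = 2*1 = 2)
t(T(3))*(-5 + 4*4) = 2*(-5 + 4*4) = 2*(-5 + 16) = 2*11 = 22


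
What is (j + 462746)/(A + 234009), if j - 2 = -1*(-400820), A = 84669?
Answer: 143928/53113 ≈ 2.7098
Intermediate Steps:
j = 400822 (j = 2 - 1*(-400820) = 2 + 400820 = 400822)
(j + 462746)/(A + 234009) = (400822 + 462746)/(84669 + 234009) = 863568/318678 = 863568*(1/318678) = 143928/53113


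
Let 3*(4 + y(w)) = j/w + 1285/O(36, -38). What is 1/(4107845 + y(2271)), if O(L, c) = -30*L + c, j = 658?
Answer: 7616934/31289151596903 ≈ 2.4344e-7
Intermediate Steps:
O(L, c) = c - 30*L
y(w) = -14701/3354 + 658/(3*w) (y(w) = -4 + (658/w + 1285/(-38 - 30*36))/3 = -4 + (658/w + 1285/(-38 - 1080))/3 = -4 + (658/w + 1285/(-1118))/3 = -4 + (658/w + 1285*(-1/1118))/3 = -4 + (658/w - 1285/1118)/3 = -4 + (-1285/1118 + 658/w)/3 = -4 + (-1285/3354 + 658/(3*w)) = -14701/3354 + 658/(3*w))
1/(4107845 + y(2271)) = 1/(4107845 + (1/3354)*(735644 - 14701*2271)/2271) = 1/(4107845 + (1/3354)*(1/2271)*(735644 - 33385971)) = 1/(4107845 + (1/3354)*(1/2271)*(-32650327)) = 1/(4107845 - 32650327/7616934) = 1/(31289151596903/7616934) = 7616934/31289151596903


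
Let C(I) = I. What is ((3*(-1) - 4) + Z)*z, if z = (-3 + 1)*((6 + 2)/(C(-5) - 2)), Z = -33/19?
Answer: -2656/133 ≈ -19.970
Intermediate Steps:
Z = -33/19 (Z = -33*1/19 = -33/19 ≈ -1.7368)
z = 16/7 (z = (-3 + 1)*((6 + 2)/(-5 - 2)) = -16/(-7) = -16*(-1)/7 = -2*(-8/7) = 16/7 ≈ 2.2857)
((3*(-1) - 4) + Z)*z = ((3*(-1) - 4) - 33/19)*(16/7) = ((-3 - 4) - 33/19)*(16/7) = (-7 - 33/19)*(16/7) = -166/19*16/7 = -2656/133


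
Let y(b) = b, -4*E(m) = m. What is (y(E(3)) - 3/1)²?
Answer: 225/16 ≈ 14.063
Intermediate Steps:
E(m) = -m/4
(y(E(3)) - 3/1)² = (-¼*3 - 3/1)² = (-¾ - 3*1)² = (-¾ - 3)² = (-15/4)² = 225/16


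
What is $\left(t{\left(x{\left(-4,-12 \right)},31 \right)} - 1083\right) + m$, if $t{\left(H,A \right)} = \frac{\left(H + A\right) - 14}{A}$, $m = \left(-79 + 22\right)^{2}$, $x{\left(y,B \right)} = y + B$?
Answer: $\frac{67147}{31} \approx 2166.0$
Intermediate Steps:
$x{\left(y,B \right)} = B + y$
$m = 3249$ ($m = \left(-57\right)^{2} = 3249$)
$t{\left(H,A \right)} = \frac{-14 + A + H}{A}$ ($t{\left(H,A \right)} = \frac{\left(A + H\right) - 14}{A} = \frac{-14 + A + H}{A}$)
$\left(t{\left(x{\left(-4,-12 \right)},31 \right)} - 1083\right) + m = \left(\frac{-14 + 31 - 16}{31} - 1083\right) + 3249 = \left(\frac{1}{31} \cdot 1 - 1083\right) + 3249 = \left(\frac{1}{31} - 1083\right) + 3249 = - \frac{33572}{31} + 3249 = \frac{67147}{31}$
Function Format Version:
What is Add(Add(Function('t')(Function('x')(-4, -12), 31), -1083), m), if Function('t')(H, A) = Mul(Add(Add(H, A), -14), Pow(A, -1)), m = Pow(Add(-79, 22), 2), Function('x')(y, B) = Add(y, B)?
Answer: Rational(67147, 31) ≈ 2166.0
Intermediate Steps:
Function('x')(y, B) = Add(B, y)
m = 3249 (m = Pow(-57, 2) = 3249)
Function('t')(H, A) = Mul(Pow(A, -1), Add(-14, A, H)) (Function('t')(H, A) = Mul(Add(Add(A, H), -14), Pow(A, -1)) = Mul(Add(-14, A, H), Pow(A, -1)) = Mul(Pow(A, -1), Add(-14, A, H)))
Add(Add(Function('t')(Function('x')(-4, -12), 31), -1083), m) = Add(Add(Mul(Pow(31, -1), Add(-14, 31, Add(-12, -4))), -1083), 3249) = Add(Add(Mul(Rational(1, 31), Add(-14, 31, -16)), -1083), 3249) = Add(Add(Mul(Rational(1, 31), 1), -1083), 3249) = Add(Add(Rational(1, 31), -1083), 3249) = Add(Rational(-33572, 31), 3249) = Rational(67147, 31)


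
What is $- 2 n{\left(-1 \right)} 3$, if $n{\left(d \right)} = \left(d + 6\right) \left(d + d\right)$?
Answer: $60$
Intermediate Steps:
$n{\left(d \right)} = 2 d \left(6 + d\right)$ ($n{\left(d \right)} = \left(6 + d\right) 2 d = 2 d \left(6 + d\right)$)
$- 2 n{\left(-1 \right)} 3 = - 2 \cdot 2 \left(-1\right) \left(6 - 1\right) 3 = - 2 \cdot 2 \left(-1\right) 5 \cdot 3 = \left(-2\right) \left(-10\right) 3 = 20 \cdot 3 = 60$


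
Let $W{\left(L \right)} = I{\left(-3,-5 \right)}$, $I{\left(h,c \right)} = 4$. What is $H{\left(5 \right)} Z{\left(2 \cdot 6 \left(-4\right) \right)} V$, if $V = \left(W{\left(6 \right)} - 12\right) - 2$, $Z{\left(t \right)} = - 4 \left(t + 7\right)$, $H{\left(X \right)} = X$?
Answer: $-8200$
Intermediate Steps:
$W{\left(L \right)} = 4$
$Z{\left(t \right)} = -28 - 4 t$ ($Z{\left(t \right)} = - 4 \left(7 + t\right) = -28 - 4 t$)
$V = -10$ ($V = \left(4 - 12\right) - 2 = -8 - 2 = -10$)
$H{\left(5 \right)} Z{\left(2 \cdot 6 \left(-4\right) \right)} V = 5 \left(-28 - 4 \cdot 2 \cdot 6 \left(-4\right)\right) \left(-10\right) = 5 \left(-28 - 4 \cdot 12 \left(-4\right)\right) \left(-10\right) = 5 \left(-28 - -192\right) \left(-10\right) = 5 \left(-28 + 192\right) \left(-10\right) = 5 \cdot 164 \left(-10\right) = 820 \left(-10\right) = -8200$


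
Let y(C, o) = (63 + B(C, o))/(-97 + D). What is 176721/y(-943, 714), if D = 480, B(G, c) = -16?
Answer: 67684143/47 ≈ 1.4401e+6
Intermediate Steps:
y(C, o) = 47/383 (y(C, o) = (63 - 16)/(-97 + 480) = 47/383)
176721/y(-943, 714) = 176721/(47/383) = 176721*(383/47) = 67684143/47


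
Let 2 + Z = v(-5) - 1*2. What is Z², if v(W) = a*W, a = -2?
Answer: 36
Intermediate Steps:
v(W) = -2*W
Z = 6 (Z = -2 + (-2*(-5) - 1*2) = -2 + (10 - 2) = -2 + 8 = 6)
Z² = 6² = 36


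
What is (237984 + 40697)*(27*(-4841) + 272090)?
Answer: 39400755823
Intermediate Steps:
(237984 + 40697)*(27*(-4841) + 272090) = 278681*(-130707 + 272090) = 278681*141383 = 39400755823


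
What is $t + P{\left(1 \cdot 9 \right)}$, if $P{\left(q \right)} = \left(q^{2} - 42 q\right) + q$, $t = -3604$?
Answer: $-3892$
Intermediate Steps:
$P{\left(q \right)} = q^{2} - 41 q$
$t + P{\left(1 \cdot 9 \right)} = -3604 + 1 \cdot 9 \left(-41 + 1 \cdot 9\right) = -3604 + 9 \left(-41 + 9\right) = -3604 + 9 \left(-32\right) = -3604 - 288 = -3892$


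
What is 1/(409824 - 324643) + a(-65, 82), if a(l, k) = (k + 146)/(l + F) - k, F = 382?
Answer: -2194773329/27002377 ≈ -81.281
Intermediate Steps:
a(l, k) = -k + (146 + k)/(382 + l) (a(l, k) = (k + 146)/(l + 382) - k = (146 + k)/(382 + l) - k = -k + (146 + k)/(382 + l))
1/(409824 - 324643) + a(-65, 82) = 1/(409824 - 324643) + (146 - 381*82 - 1*82*(-65))/(382 - 65) = 1/85181 + (146 - 31242 + 5330)/317 = 1/85181 + (1/317)*(-25766) = 1/85181 - 25766/317 = -2194773329/27002377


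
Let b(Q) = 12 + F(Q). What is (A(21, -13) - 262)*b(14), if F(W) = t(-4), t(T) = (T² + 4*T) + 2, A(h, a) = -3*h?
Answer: -4550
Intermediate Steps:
t(T) = 2 + T² + 4*T
F(W) = 2 (F(W) = 2 + (-4)² + 4*(-4) = 2 + 16 - 16 = 2)
b(Q) = 14 (b(Q) = 12 + 2 = 14)
(A(21, -13) - 262)*b(14) = (-3*21 - 262)*14 = (-63 - 262)*14 = -325*14 = -4550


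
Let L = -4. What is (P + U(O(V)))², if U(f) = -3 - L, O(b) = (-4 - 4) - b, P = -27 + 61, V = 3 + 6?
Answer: 1225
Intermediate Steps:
V = 9
P = 34
O(b) = -8 - b
U(f) = 1 (U(f) = -3 - 1*(-4) = -3 + 4 = 1)
(P + U(O(V)))² = (34 + 1)² = 35² = 1225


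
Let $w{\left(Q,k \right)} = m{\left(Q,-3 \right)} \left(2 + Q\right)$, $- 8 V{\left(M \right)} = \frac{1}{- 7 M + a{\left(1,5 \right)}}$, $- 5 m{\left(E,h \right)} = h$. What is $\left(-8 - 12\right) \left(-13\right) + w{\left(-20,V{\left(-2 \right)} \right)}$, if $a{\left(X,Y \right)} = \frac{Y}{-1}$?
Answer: $\frac{1246}{5} \approx 249.2$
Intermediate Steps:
$m{\left(E,h \right)} = - \frac{h}{5}$
$a{\left(X,Y \right)} = - Y$ ($a{\left(X,Y \right)} = Y \left(-1\right) = - Y$)
$V{\left(M \right)} = - \frac{1}{8 \left(-5 - 7 M\right)}$ ($V{\left(M \right)} = - \frac{1}{8 \left(- 7 M - 5\right)} = - \frac{1}{8 \left(-5 - 7 M\right)}$)
$w{\left(Q,k \right)} = \frac{6}{5} + \frac{3 Q}{5}$ ($w{\left(Q,k \right)} = \left(- \frac{1}{5}\right) \left(-3\right) \left(2 + Q\right) = \frac{3 \left(2 + Q\right)}{5} = \frac{6}{5} + \frac{3 Q}{5}$)
$\left(-8 - 12\right) \left(-13\right) + w{\left(-20,V{\left(-2 \right)} \right)} = \left(-8 - 12\right) \left(-13\right) + \left(\frac{6}{5} + \frac{3}{5} \left(-20\right)\right) = \left(-20\right) \left(-13\right) + \left(\frac{6}{5} - 12\right) = 260 - \frac{54}{5} = \frac{1246}{5}$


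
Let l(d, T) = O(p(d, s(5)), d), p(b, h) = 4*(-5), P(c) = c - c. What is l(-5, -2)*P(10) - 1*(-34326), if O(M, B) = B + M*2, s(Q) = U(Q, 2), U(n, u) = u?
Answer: 34326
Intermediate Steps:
P(c) = 0
s(Q) = 2
p(b, h) = -20
O(M, B) = B + 2*M
l(d, T) = -40 + d (l(d, T) = d + 2*(-20) = d - 40 = -40 + d)
l(-5, -2)*P(10) - 1*(-34326) = (-40 - 5)*0 - 1*(-34326) = -45*0 + 34326 = 0 + 34326 = 34326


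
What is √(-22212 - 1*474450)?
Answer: I*√496662 ≈ 704.74*I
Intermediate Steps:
√(-22212 - 1*474450) = √(-22212 - 474450) = √(-496662) = I*√496662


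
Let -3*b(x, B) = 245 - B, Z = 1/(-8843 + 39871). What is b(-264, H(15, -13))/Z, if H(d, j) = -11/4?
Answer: -7687187/3 ≈ -2.5624e+6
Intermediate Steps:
Z = 1/31028 ≈ 3.2229e-5
H(d, j) = -11/4 (H(d, j) = -11*¼ = -11/4)
b(x, B) = -245/3 + B/3 (b(x, B) = -(245 - B)/3 = -245/3 + B/3)
b(-264, H(15, -13))/Z = (-245/3 + (⅓)*(-11/4))/(1/31028) = (-245/3 - 11/12)*31028 = -991/12*31028 = -7687187/3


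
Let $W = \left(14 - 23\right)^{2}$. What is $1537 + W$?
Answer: $1618$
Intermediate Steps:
$W = 81$ ($W = \left(-9\right)^{2} = 81$)
$1537 + W = 1537 + 81 = 1618$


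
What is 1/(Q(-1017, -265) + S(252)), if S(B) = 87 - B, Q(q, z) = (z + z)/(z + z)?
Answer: -1/164 ≈ -0.0060976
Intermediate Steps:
Q(q, z) = 1 (Q(q, z) = (2*z)/((2*z)) = (2*z)*(1/(2*z)) = 1)
1/(Q(-1017, -265) + S(252)) = 1/(1 + (87 - 1*252)) = 1/(1 + (87 - 252)) = 1/(1 - 165) = 1/(-164) = -1/164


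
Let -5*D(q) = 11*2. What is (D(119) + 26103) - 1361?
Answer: 123688/5 ≈ 24738.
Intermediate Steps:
D(q) = -22/5 (D(q) = -11*2/5 = -⅕*22 = -22/5)
(D(119) + 26103) - 1361 = (-22/5 + 26103) - 1361 = 130493/5 - 1361 = 123688/5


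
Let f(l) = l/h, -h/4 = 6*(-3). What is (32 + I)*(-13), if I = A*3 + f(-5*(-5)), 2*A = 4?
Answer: -35893/72 ≈ -498.51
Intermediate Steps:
h = 72 (h = -24*(-3) = -4*(-18) = 72)
A = 2 (A = (½)*4 = 2)
f(l) = l/72
I = 457/72 (I = 2*3 + (-5*(-5))/72 = 6 + (1/72)*25 = 6 + 25/72 = 457/72 ≈ 6.3472)
(32 + I)*(-13) = (32 + 457/72)*(-13) = (2761/72)*(-13) = -35893/72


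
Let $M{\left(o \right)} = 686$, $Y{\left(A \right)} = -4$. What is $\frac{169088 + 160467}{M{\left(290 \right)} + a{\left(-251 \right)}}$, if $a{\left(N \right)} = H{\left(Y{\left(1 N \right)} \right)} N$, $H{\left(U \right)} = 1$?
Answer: $\frac{65911}{87} \approx 757.6$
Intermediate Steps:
$a{\left(N \right)} = N$ ($a{\left(N \right)} = 1 N = N$)
$\frac{169088 + 160467}{M{\left(290 \right)} + a{\left(-251 \right)}} = \frac{169088 + 160467}{686 - 251} = \frac{329555}{435} = 329555 \cdot \frac{1}{435} = \frac{65911}{87}$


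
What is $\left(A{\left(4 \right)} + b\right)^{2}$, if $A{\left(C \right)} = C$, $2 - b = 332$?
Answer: $106276$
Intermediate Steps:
$b = -330$ ($b = 2 - 332 = -330$)
$\left(A{\left(4 \right)} + b\right)^{2} = \left(4 - 330\right)^{2} = \left(-326\right)^{2} = 106276$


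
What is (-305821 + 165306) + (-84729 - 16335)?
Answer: -241579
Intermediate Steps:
(-305821 + 165306) + (-84729 - 16335) = -140515 - 101064 = -241579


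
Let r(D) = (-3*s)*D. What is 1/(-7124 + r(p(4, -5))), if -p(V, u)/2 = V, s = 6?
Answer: -1/6980 ≈ -0.00014327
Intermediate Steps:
p(V, u) = -2*V
r(D) = -18*D (r(D) = (-3*6)*D = -18*D)
1/(-7124 + r(p(4, -5))) = 1/(-7124 - (-36)*4) = 1/(-7124 - 18*(-8)) = 1/(-7124 + 144) = 1/(-6980) = -1/6980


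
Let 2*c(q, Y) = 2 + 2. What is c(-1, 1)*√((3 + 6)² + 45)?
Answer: 6*√14 ≈ 22.450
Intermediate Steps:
c(q, Y) = 2 (c(q, Y) = (2 + 2)/2 = (½)*4 = 2)
c(-1, 1)*√((3 + 6)² + 45) = 2*√((3 + 6)² + 45) = 2*√(9² + 45) = 2*√(81 + 45) = 2*√126 = 2*(3*√14) = 6*√14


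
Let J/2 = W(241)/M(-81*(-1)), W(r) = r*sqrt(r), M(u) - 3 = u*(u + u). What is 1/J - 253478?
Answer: -253478 + 13125*sqrt(241)/116162 ≈ -2.5348e+5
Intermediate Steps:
M(u) = 3 + 2*u**2 (M(u) = 3 + u*(u + u) = 3 + u*(2*u) = 3 + 2*u**2)
W(r) = r**(3/2)
J = 482*sqrt(241)/13125 (J = 2*(241**(3/2)/(3 + 2*(-81*(-1))**2)) = 2*((241*sqrt(241))/(3 + 2*81**2)) = 2*((241*sqrt(241))/(3 + 2*6561)) = 2*((241*sqrt(241))/(3 + 13122)) = 2*((241*sqrt(241))/13125) = 2*((241*sqrt(241))*(1/13125)) = 2*(241*sqrt(241)/13125) = 482*sqrt(241)/13125 ≈ 0.57011)
1/J - 253478 = 1/(482*sqrt(241)/13125) - 253478 = 13125*sqrt(241)/116162 - 253478 = -253478 + 13125*sqrt(241)/116162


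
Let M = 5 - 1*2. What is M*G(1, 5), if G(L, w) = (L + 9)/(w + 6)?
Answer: 30/11 ≈ 2.7273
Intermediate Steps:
G(L, w) = (9 + L)/(6 + w)
M = 3 (M = 5 - 2 = 3)
M*G(1, 5) = 3*((9 + 1)/(6 + 5)) = 3*(10/11) = 30/11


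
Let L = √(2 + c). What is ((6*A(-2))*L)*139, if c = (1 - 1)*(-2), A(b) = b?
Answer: -1668*√2 ≈ -2358.9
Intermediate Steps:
c = 0 (c = 0*(-2) = 0)
L = √2 (L = √(2 + 0) = √2 ≈ 1.4142)
((6*A(-2))*L)*139 = ((6*(-2))*√2)*139 = -12*√2*139 = -1668*√2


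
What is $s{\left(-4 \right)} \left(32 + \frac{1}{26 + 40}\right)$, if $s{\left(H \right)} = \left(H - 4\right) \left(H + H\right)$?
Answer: $\frac{67616}{33} \approx 2049.0$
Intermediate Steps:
$s{\left(H \right)} = 2 H \left(-4 + H\right)$ ($s{\left(H \right)} = \left(-4 + H\right) 2 H = 2 H \left(-4 + H\right)$)
$s{\left(-4 \right)} \left(32 + \frac{1}{26 + 40}\right) = 2 \left(-4\right) \left(-4 - 4\right) \left(32 + \frac{1}{26 + 40}\right) = 2 \left(-4\right) \left(-8\right) \left(32 + \frac{1}{66}\right) = 64 \left(32 + \frac{1}{66}\right) = 64 \cdot \frac{2113}{66} = \frac{67616}{33}$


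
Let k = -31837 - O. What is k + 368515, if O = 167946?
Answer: 168732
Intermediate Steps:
k = -199783 (k = -31837 - 1*167946 = -31837 - 167946 = -199783)
k + 368515 = -199783 + 368515 = 168732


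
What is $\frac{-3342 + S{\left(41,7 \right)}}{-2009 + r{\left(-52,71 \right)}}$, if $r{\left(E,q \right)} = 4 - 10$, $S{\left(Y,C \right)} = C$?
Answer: $\frac{667}{403} \approx 1.6551$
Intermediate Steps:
$r{\left(E,q \right)} = -6$ ($r{\left(E,q \right)} = 4 - 10 = -6$)
$\frac{-3342 + S{\left(41,7 \right)}}{-2009 + r{\left(-52,71 \right)}} = \frac{-3342 + 7}{-2009 - 6} = - \frac{3335}{-2015} = \left(-3335\right) \left(- \frac{1}{2015}\right) = \frac{667}{403}$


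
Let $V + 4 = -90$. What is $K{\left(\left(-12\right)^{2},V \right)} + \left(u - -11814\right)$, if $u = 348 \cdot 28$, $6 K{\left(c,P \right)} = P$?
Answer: $\frac{64627}{3} \approx 21542.0$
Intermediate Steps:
$V = -94$ ($V = -4 - 90 = -94$)
$K{\left(c,P \right)} = \frac{P}{6}$
$u = 9744$
$K{\left(\left(-12\right)^{2},V \right)} + \left(u - -11814\right) = \frac{1}{6} \left(-94\right) + \left(9744 - -11814\right) = - \frac{47}{3} + \left(9744 + 11814\right) = - \frac{47}{3} + 21558 = \frac{64627}{3}$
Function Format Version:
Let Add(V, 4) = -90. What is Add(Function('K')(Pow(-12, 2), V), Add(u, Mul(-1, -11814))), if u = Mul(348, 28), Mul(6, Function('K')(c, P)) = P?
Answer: Rational(64627, 3) ≈ 21542.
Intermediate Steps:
V = -94 (V = Add(-4, -90) = -94)
Function('K')(c, P) = Mul(Rational(1, 6), P)
u = 9744
Add(Function('K')(Pow(-12, 2), V), Add(u, Mul(-1, -11814))) = Add(Mul(Rational(1, 6), -94), Add(9744, Mul(-1, -11814))) = Add(Rational(-47, 3), Add(9744, 11814)) = Add(Rational(-47, 3), 21558) = Rational(64627, 3)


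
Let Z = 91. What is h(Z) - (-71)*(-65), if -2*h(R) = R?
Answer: -9321/2 ≈ -4660.5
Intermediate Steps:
h(R) = -R/2
h(Z) - (-71)*(-65) = -½*91 - (-71)*(-65) = -91/2 - 1*4615 = -91/2 - 4615 = -9321/2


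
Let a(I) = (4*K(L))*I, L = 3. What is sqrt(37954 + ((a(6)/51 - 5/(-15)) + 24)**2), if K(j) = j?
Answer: sqrt(100442323)/51 ≈ 196.51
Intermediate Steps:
a(I) = 12*I (a(I) = (4*3)*I = 12*I)
sqrt(37954 + ((a(6)/51 - 5/(-15)) + 24)**2) = sqrt(37954 + (((12*6)/51 - 5/(-15)) + 24)**2) = sqrt(37954 + ((72*(1/51) - 5*(-1/15)) + 24)**2) = sqrt(37954 + ((24/17 + 1/3) + 24)**2) = sqrt(37954 + (89/51 + 24)**2) = sqrt(37954 + (1313/51)**2) = sqrt(37954 + 1723969/2601) = sqrt(100442323/2601) = sqrt(100442323)/51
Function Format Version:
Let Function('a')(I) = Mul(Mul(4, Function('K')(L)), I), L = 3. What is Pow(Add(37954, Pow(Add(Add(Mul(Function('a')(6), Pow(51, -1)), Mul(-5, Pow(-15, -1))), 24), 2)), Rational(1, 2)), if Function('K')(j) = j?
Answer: Mul(Rational(1, 51), Pow(100442323, Rational(1, 2))) ≈ 196.51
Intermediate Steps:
Function('a')(I) = Mul(12, I) (Function('a')(I) = Mul(Mul(4, 3), I) = Mul(12, I))
Pow(Add(37954, Pow(Add(Add(Mul(Function('a')(6), Pow(51, -1)), Mul(-5, Pow(-15, -1))), 24), 2)), Rational(1, 2)) = Pow(Add(37954, Pow(Add(Add(Mul(Mul(12, 6), Pow(51, -1)), Mul(-5, Pow(-15, -1))), 24), 2)), Rational(1, 2)) = Pow(Add(37954, Pow(Add(Add(Mul(72, Rational(1, 51)), Mul(-5, Rational(-1, 15))), 24), 2)), Rational(1, 2)) = Pow(Add(37954, Pow(Add(Add(Rational(24, 17), Rational(1, 3)), 24), 2)), Rational(1, 2)) = Pow(Add(37954, Pow(Add(Rational(89, 51), 24), 2)), Rational(1, 2)) = Pow(Add(37954, Pow(Rational(1313, 51), 2)), Rational(1, 2)) = Pow(Add(37954, Rational(1723969, 2601)), Rational(1, 2)) = Pow(Rational(100442323, 2601), Rational(1, 2)) = Mul(Rational(1, 51), Pow(100442323, Rational(1, 2)))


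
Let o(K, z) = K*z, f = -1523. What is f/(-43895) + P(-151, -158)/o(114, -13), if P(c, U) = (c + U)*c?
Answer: -681946573/21684130 ≈ -31.449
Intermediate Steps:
P(c, U) = c*(U + c) (P(c, U) = (U + c)*c = c*(U + c))
f/(-43895) + P(-151, -158)/o(114, -13) = -1523/(-43895) + (-151*(-158 - 151))/((114*(-13))) = -1523*(-1/43895) - 151*(-309)/(-1482) = 1523/43895 + 46659*(-1/1482) = 1523/43895 - 15553/494 = -681946573/21684130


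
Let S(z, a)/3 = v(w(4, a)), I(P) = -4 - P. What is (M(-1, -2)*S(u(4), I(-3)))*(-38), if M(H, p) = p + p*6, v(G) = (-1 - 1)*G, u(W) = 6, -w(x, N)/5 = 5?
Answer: 79800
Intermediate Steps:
w(x, N) = -25 (w(x, N) = -5*5 = -25)
v(G) = -2*G
S(z, a) = 150 (S(z, a) = 3*(-2*(-25)) = 3*50 = 150)
M(H, p) = 7*p (M(H, p) = p + 6*p = 7*p)
(M(-1, -2)*S(u(4), I(-3)))*(-38) = ((7*(-2))*150)*(-38) = -14*150*(-38) = -2100*(-38) = 79800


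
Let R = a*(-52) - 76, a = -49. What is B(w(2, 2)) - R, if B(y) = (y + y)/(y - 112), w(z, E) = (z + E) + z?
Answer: -131022/53 ≈ -2472.1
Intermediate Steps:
w(z, E) = E + 2*z (w(z, E) = (E + z) + z = E + 2*z)
B(y) = 2*y/(-112 + y) (B(y) = (2*y)/(-112 + y) = 2*y/(-112 + y))
R = 2472 (R = -49*(-52) - 76 = 2548 - 76 = 2472)
B(w(2, 2)) - R = 2*(2 + 2*2)/(-112 + (2 + 2*2)) - 1*2472 = 2*(2 + 4)/(-112 + (2 + 4)) - 2472 = 2*6/(-112 + 6) - 2472 = 2*6/(-106) - 2472 = 2*6*(-1/106) - 2472 = -6/53 - 2472 = -131022/53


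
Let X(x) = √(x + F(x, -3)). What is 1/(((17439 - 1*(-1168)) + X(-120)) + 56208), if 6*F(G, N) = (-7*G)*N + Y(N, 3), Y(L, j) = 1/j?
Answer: 1346670/100751125769 - 3*I*√19438/100751125769 ≈ 1.3366e-5 - 4.1514e-9*I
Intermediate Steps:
F(G, N) = 1/18 - 7*G*N/6 (F(G, N) = ((-7*G)*N + 1/3)/6 = (-7*G*N + ⅓)/6 = (⅓ - 7*G*N)/6 = 1/18 - 7*G*N/6)
X(x) = √(1/18 + 9*x/2) (X(x) = √(x + (1/18 - 7/6*x*(-3))) = √(x + (1/18 + 7*x/2)) = √(1/18 + 9*x/2))
1/(((17439 - 1*(-1168)) + X(-120)) + 56208) = 1/(((17439 - 1*(-1168)) + √(2 + 162*(-120))/6) + 56208) = 1/(((17439 + 1168) + √(2 - 19440)/6) + 56208) = 1/((18607 + √(-19438)/6) + 56208) = 1/((18607 + (I*√19438)/6) + 56208) = 1/((18607 + I*√19438/6) + 56208) = 1/(74815 + I*√19438/6)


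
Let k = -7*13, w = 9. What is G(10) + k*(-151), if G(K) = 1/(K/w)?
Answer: 137419/10 ≈ 13742.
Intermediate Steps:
G(K) = 9/K (G(K) = 1/(K/9) = 9/K)
k = -91
G(10) + k*(-151) = 9/10 - 91*(-151) = 9*(⅒) + 13741 = 9/10 + 13741 = 137419/10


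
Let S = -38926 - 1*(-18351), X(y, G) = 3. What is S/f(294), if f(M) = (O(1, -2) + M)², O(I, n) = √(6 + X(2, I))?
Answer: -20575/88209 ≈ -0.23325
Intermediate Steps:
S = -20575 (S = -38926 + 18351 = -20575)
O(I, n) = 3 (O(I, n) = √(6 + 3) = √9 = 3)
f(M) = (3 + M)²
S/f(294) = -20575/(3 + 294)² = -20575/(297²) = -20575/88209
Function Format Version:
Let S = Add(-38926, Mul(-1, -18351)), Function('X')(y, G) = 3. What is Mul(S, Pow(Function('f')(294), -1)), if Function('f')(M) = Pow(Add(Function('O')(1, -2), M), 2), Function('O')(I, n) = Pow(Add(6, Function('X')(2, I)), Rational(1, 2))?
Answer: Rational(-20575, 88209) ≈ -0.23325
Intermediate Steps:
S = -20575 (S = Add(-38926, 18351) = -20575)
Function('O')(I, n) = 3 (Function('O')(I, n) = Pow(Add(6, 3), Rational(1, 2)) = Pow(9, Rational(1, 2)) = 3)
Function('f')(M) = Pow(Add(3, M), 2)
Mul(S, Pow(Function('f')(294), -1)) = Mul(-20575, Pow(Pow(Add(3, 294), 2), -1)) = Mul(-20575, Pow(Pow(297, 2), -1)) = Mul(-20575, Pow(88209, -1)) = Mul(-20575, Rational(1, 88209)) = Rational(-20575, 88209)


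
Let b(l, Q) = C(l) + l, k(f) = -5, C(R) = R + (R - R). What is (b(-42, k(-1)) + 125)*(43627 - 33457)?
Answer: 416970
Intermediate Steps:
C(R) = R (C(R) = R + 0 = R)
b(l, Q) = 2*l (b(l, Q) = l + l = 2*l)
(b(-42, k(-1)) + 125)*(43627 - 33457) = (2*(-42) + 125)*(43627 - 33457) = (-84 + 125)*10170 = 41*10170 = 416970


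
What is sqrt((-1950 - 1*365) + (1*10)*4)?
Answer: 5*I*sqrt(91) ≈ 47.697*I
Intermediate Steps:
sqrt((-1950 - 1*365) + (1*10)*4) = sqrt((-1950 - 365) + 10*4) = sqrt(-2315 + 40) = sqrt(-2275) = 5*I*sqrt(91)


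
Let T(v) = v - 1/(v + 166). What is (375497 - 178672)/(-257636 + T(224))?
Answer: -76761750/100390681 ≈ -0.76463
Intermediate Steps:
T(v) = v - 1/(166 + v)
(375497 - 178672)/(-257636 + T(224)) = (375497 - 178672)/(-257636 + (-1 + 224**2 + 166*224)/(166 + 224)) = 196825/(-257636 + (-1 + 50176 + 37184)/390) = 196825/(-257636 + (1/390)*87359) = 196825/(-257636 + 87359/390) = 196825/(-100390681/390) = 196825*(-390/100390681) = -76761750/100390681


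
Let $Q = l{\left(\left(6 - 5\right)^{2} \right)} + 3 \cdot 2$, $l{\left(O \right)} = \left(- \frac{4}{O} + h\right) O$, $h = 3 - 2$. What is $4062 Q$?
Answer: $12186$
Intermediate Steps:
$h = 1$
$l{\left(O \right)} = O \left(1 - \frac{4}{O}\right)$ ($l{\left(O \right)} = \left(- \frac{4}{O} + 1\right) O = \left(1 - \frac{4}{O}\right) O = O \left(1 - \frac{4}{O}\right)$)
$Q = 3$ ($Q = \left(-4 + \left(6 - 5\right)^{2}\right) + 3 \cdot 2 = \left(-4 + 1^{2}\right) + 6 = \left(-4 + 1\right) + 6 = -3 + 6 = 3$)
$4062 Q = 4062 \cdot 3 = 12186$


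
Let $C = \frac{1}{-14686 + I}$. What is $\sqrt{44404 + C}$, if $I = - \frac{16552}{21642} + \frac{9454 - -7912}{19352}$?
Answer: $\frac{2 \sqrt{26247492643965674753234162110}}{1537669005089} \approx 210.72$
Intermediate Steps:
$I = \frac{13880167}{104703996}$ ($I = \left(-16552\right) \frac{1}{21642} + \left(9454 + 7912\right) \frac{1}{19352} = - \frac{8276}{10821} + 17366 \cdot \frac{1}{19352} = - \frac{8276}{10821} + \frac{8683}{9676} = \frac{13880167}{104703996} \approx 0.13257$)
$C = - \frac{104703996}{1537669005089}$ ($C = \frac{1}{-14686 + \frac{13880167}{104703996}} = \frac{1}{- \frac{1537669005089}{104703996}} = - \frac{104703996}{1537669005089} \approx -6.8093 \cdot 10^{-5}$)
$\sqrt{44404 + C} = \sqrt{44404 - \frac{104703996}{1537669005089}} = \sqrt{\frac{68278654397267960}{1537669005089}} = \frac{2 \sqrt{26247492643965674753234162110}}{1537669005089}$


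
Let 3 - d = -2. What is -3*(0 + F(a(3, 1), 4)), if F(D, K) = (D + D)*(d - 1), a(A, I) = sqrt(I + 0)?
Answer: -24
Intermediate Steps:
d = 5 (d = 3 - 1*(-2) = 3 + 2 = 5)
a(A, I) = sqrt(I)
F(D, K) = 8*D (F(D, K) = (D + D)*(5 - 1) = (2*D)*4 = 8*D)
-3*(0 + F(a(3, 1), 4)) = -3*(0 + 8*sqrt(1)) = -3*(0 + 8*1) = -3*(0 + 8) = -3*8 = -24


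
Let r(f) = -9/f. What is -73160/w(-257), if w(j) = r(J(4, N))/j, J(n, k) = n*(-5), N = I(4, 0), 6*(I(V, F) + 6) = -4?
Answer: 376042400/9 ≈ 4.1782e+7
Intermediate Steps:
I(V, F) = -20/3 (I(V, F) = -6 + (1/6)*(-4) = -6 - 2/3 = -20/3)
N = -20/3 ≈ -6.6667
J(n, k) = -5*n
w(j) = 9/(20*j) (w(j) = (-9/((-5*4)))/j = (-9/(-20))/j = (-9*(-1/20))/j = 9/(20*j))
-73160/w(-257) = -73160/((9/20)/(-257)) = -73160/((9/20)*(-1/257)) = -73160/(-9/5140) = -73160*(-5140/9) = 376042400/9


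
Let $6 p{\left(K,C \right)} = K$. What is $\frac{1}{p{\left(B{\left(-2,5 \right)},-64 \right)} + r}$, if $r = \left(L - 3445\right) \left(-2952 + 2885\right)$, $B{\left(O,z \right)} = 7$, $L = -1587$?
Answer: $\frac{6}{2022871} \approx 2.9661 \cdot 10^{-6}$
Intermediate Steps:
$p{\left(K,C \right)} = \frac{K}{6}$
$r = 337144$ ($r = \left(-1587 - 3445\right) \left(-2952 + 2885\right) = \left(-5032\right) \left(-67\right) = 337144$)
$\frac{1}{p{\left(B{\left(-2,5 \right)},-64 \right)} + r} = \frac{1}{\frac{1}{6} \cdot 7 + 337144} = \frac{1}{\frac{7}{6} + 337144} = \frac{1}{\frac{2022871}{6}} = \frac{6}{2022871}$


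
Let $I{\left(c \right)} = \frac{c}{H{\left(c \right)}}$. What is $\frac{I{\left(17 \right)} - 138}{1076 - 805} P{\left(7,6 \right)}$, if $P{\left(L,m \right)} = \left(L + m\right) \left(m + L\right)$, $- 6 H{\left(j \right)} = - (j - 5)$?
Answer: $- \frac{43771}{542} \approx -80.758$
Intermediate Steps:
$H{\left(j \right)} = - \frac{5}{6} + \frac{j}{6}$ ($H{\left(j \right)} = - \frac{\left(-1\right) \left(j - 5\right)}{6} = - \frac{\left(-1\right) \left(-5 + j\right)}{6} = - \frac{5 - j}{6} = - \frac{5}{6} + \frac{j}{6}$)
$I{\left(c \right)} = \frac{c}{- \frac{5}{6} + \frac{c}{6}}$
$P{\left(L,m \right)} = \left(L + m\right)^{2}$ ($P{\left(L,m \right)} = \left(L + m\right) \left(L + m\right) = \left(L + m\right)^{2}$)
$\frac{I{\left(17 \right)} - 138}{1076 - 805} P{\left(7,6 \right)} = \frac{6 \cdot 17 \frac{1}{-5 + 17} - 138}{1076 - 805} \left(7 + 6\right)^{2} = \frac{6 \cdot 17 \cdot \frac{1}{12} - 138}{271} \cdot 13^{2} = \left(6 \cdot 17 \cdot \frac{1}{12} - 138\right) \frac{1}{271} \cdot 169 = \left(\frac{17}{2} - 138\right) \frac{1}{271} \cdot 169 = \left(- \frac{259}{2}\right) \frac{1}{271} \cdot 169 = \left(- \frac{259}{542}\right) 169 = - \frac{43771}{542}$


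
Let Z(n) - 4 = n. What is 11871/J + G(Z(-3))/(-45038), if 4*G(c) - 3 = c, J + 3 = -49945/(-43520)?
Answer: -4653559653115/726147674 ≈ -6408.6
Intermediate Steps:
J = -16123/8704 (J = -3 - 49945/(-43520) = -3 - 49945*(-1/43520) = -3 + 9989/8704 = -16123/8704 ≈ -1.8524)
Z(n) = 4 + n
G(c) = ¾ + c/4
11871/J + G(Z(-3))/(-45038) = 11871/(-16123/8704) + (¾ + (4 - 3)/4)/(-45038) = 11871*(-8704/16123) + (¾ + (¼)*1)*(-1/45038) = -103325184/16123 + (¾ + ¼)*(-1/45038) = -103325184/16123 + 1*(-1/45038) = -103325184/16123 - 1/45038 = -4653559653115/726147674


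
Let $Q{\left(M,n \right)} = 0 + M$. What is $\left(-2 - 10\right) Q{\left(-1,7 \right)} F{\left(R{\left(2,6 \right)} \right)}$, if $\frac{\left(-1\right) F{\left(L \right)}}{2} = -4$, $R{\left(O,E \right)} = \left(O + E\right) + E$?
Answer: $96$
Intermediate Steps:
$R{\left(O,E \right)} = O + 2 E$ ($R{\left(O,E \right)} = \left(E + O\right) + E = O + 2 E$)
$F{\left(L \right)} = 8$ ($F{\left(L \right)} = \left(-2\right) \left(-4\right) = 8$)
$Q{\left(M,n \right)} = M$
$\left(-2 - 10\right) Q{\left(-1,7 \right)} F{\left(R{\left(2,6 \right)} \right)} = \left(-2 - 10\right) \left(-1\right) 8 = \left(-12\right) \left(-1\right) 8 = 12 \cdot 8 = 96$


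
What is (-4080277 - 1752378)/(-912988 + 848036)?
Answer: 5832655/64952 ≈ 89.799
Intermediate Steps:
(-4080277 - 1752378)/(-912988 + 848036) = -5832655/(-64952) = -5832655*(-1/64952) = 5832655/64952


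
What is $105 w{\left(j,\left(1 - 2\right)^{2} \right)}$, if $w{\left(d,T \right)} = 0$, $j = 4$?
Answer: $0$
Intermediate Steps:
$105 w{\left(j,\left(1 - 2\right)^{2} \right)} = 105 \cdot 0 = 0$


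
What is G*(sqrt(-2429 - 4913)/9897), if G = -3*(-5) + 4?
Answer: 19*I*sqrt(7342)/9897 ≈ 0.1645*I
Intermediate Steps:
G = 19 (G = 15 + 4 = 19)
G*(sqrt(-2429 - 4913)/9897) = 19*(sqrt(-2429 - 4913)/9897) = 19*(sqrt(-7342)*(1/9897)) = 19*((I*sqrt(7342))*(1/9897)) = 19*(I*sqrt(7342)/9897) = 19*I*sqrt(7342)/9897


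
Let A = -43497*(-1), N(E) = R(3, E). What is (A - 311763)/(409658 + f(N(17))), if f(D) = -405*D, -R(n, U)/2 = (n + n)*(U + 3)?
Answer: -134133/253429 ≈ -0.52927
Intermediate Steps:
R(n, U) = -4*n*(3 + U) (R(n, U) = -2*(n + n)*(U + 3) = -2*2*n*(3 + U) = -4*n*(3 + U))
N(E) = -36 - 12*E (N(E) = -4*3*(3 + E) = -36 - 12*E)
A = 43497
(A - 311763)/(409658 + f(N(17))) = (43497 - 311763)/(409658 - 405*(-36 - 12*17)) = -268266/(409658 - 405*(-36 - 204)) = -268266/(409658 - 405*(-240)) = -268266/(409658 + 97200) = -268266/506858 = -268266*1/506858 = -134133/253429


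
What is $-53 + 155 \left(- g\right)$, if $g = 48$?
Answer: $-7493$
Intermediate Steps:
$-53 + 155 \left(- g\right) = -53 + 155 \left(\left(-1\right) 48\right) = -53 + 155 \left(-48\right) = -53 - 7440 = -7493$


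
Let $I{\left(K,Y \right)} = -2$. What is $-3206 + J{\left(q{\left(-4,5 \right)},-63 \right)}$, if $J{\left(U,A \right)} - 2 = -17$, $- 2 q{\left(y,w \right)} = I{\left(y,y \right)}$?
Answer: $-3221$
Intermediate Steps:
$q{\left(y,w \right)} = 1$ ($q{\left(y,w \right)} = \left(- \frac{1}{2}\right) \left(-2\right) = 1$)
$J{\left(U,A \right)} = -15$ ($J{\left(U,A \right)} = 2 - 17 = -15$)
$-3206 + J{\left(q{\left(-4,5 \right)},-63 \right)} = -3206 - 15 = -3221$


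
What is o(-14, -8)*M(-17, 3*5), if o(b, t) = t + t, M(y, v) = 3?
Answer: -48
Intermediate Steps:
o(b, t) = 2*t
o(-14, -8)*M(-17, 3*5) = (2*(-8))*3 = -16*3 = -48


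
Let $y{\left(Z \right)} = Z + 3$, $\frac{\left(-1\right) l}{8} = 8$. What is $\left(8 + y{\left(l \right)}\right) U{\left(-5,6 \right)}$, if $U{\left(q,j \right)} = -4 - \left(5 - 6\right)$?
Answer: $159$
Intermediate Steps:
$l = -64$ ($l = \left(-8\right) 8 = -64$)
$U{\left(q,j \right)} = -3$ ($U{\left(q,j \right)} = -4 - \left(5 - 6\right) = -4 - -1 = -4 + 1 = -3$)
$y{\left(Z \right)} = 3 + Z$
$\left(8 + y{\left(l \right)}\right) U{\left(-5,6 \right)} = \left(8 + \left(3 - 64\right)\right) \left(-3\right) = \left(8 - 61\right) \left(-3\right) = \left(-53\right) \left(-3\right) = 159$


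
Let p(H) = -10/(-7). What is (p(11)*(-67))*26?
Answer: -17420/7 ≈ -2488.6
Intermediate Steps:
p(H) = 10/7 (p(H) = -10*(-⅐) = 10/7)
(p(11)*(-67))*26 = ((10/7)*(-67))*26 = -670/7*26 = -17420/7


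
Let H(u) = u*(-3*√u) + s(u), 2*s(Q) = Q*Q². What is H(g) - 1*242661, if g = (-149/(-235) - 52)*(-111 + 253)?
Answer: -2518055687419805059/12977875 + 5142246*I*√402809270/55225 ≈ -1.9403e+11 + 1.8688e+6*I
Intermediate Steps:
s(Q) = Q³/2 (s(Q) = (Q*Q²)/2 = Q³/2)
g = -1714082/235 (g = (-149*(-1/235) - 52)*142 = (149/235 - 52)*142 = -12071/235*142 = -1714082/235 ≈ -7294.0)
H(u) = u³/2 - 3*u^(3/2) (H(u) = u*(-3*√u) + u³/2 = -3*u^(3/2) + u³/2 = u³/2 - 3*u^(3/2))
H(g) - 1*242661 = ((-1714082/235)³/2 - (-5142246)*I*√402809270/55225) - 1*242661 = ((½)*(-5036105076391359368/12977875) - (-5142246)*I*√402809270/55225) - 242661 = (-2518052538195679684/12977875 + 5142246*I*√402809270/55225) - 242661 = -2518055687419805059/12977875 + 5142246*I*√402809270/55225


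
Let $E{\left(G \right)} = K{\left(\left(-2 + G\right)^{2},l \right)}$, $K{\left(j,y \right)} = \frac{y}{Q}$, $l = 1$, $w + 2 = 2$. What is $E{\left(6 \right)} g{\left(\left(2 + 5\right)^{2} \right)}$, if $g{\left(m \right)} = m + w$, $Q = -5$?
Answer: $- \frac{49}{5} \approx -9.8$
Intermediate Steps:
$w = 0$ ($w = -2 + 2 = 0$)
$g{\left(m \right)} = m$ ($g{\left(m \right)} = m + 0 = m$)
$K{\left(j,y \right)} = - \frac{y}{5}$ ($K{\left(j,y \right)} = \frac{y}{-5} = y \left(- \frac{1}{5}\right) = - \frac{y}{5}$)
$E{\left(G \right)} = - \frac{1}{5}$ ($E{\left(G \right)} = \left(- \frac{1}{5}\right) 1 = - \frac{1}{5}$)
$E{\left(6 \right)} g{\left(\left(2 + 5\right)^{2} \right)} = - \frac{\left(2 + 5\right)^{2}}{5} = - \frac{7^{2}}{5} = \left(- \frac{1}{5}\right) 49 = - \frac{49}{5}$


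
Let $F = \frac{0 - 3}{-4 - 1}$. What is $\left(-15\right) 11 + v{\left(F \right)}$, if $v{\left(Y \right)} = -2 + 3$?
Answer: $-164$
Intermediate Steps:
$F = \frac{3}{5}$ ($F = - \frac{3}{-5} = \left(-3\right) \left(- \frac{1}{5}\right) = \frac{3}{5} \approx 0.6$)
$v{\left(Y \right)} = 1$
$\left(-15\right) 11 + v{\left(F \right)} = \left(-15\right) 11 + 1 = -165 + 1 = -164$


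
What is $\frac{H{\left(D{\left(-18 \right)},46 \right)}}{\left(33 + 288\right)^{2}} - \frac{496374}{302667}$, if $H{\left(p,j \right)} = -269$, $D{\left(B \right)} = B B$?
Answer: $- \frac{17076096919}{10395703449} \approx -1.6426$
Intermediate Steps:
$D{\left(B \right)} = B^{2}$
$\frac{H{\left(D{\left(-18 \right)},46 \right)}}{\left(33 + 288\right)^{2}} - \frac{496374}{302667} = - \frac{269}{\left(33 + 288\right)^{2}} - \frac{496374}{302667} = - \frac{269}{321^{2}} - \frac{165458}{100889} = - \frac{269}{103041} - \frac{165458}{100889} = - \frac{17076096919}{10395703449}$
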